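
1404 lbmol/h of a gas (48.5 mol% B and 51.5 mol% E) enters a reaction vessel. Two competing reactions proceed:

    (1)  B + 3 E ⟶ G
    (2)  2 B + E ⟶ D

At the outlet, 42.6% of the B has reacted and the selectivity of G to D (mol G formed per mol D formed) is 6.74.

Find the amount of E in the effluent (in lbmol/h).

18.8 lbmol/h

Conversion of B: B consumed = 0.426 × 680.9 = 290.1 lbmol/h = 1ξ₁ + 2ξ₂.
Selectivity: 1ξ₁ / (1ξ₂) = 6.74 → ξ₁ = 6.74 ξ₂.
Substitute: (1·6.74 + 2) ξ₂ = 290.1 → ξ₂ = 33.19 lbmol/h, ξ₁ = 223.7 lbmol/h.
Outlet amounts (n = n₀ + Σ ν·ξ):
  B: 680.9 − 1(223.7) − 2(33.19) = 390.9
  E: 723.1 − 3(223.7) − 1(33.19) = 18.77
  G: 0 + 1(223.7) = 223.7
  D: 0 + 1(33.19) = 33.19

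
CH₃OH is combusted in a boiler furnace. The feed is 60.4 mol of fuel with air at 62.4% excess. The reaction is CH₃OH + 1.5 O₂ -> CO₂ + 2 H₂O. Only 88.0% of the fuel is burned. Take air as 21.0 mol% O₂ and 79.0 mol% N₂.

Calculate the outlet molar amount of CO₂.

Stoichiometric O₂ = 1.5 × 60.4 = 90.6 mol; O₂ fed = 90.6 × 1.624 = 147.1 mol.
N₂ fed = 147.1 × 79/21 = 553.5 mol.
Fuel reacted = 0.88 × 60.4 → ξ = 53.15 mol.
Outlet (n = n₀ + ν ξ):
  CH₃OH: 60.4 − 1(53.15) = 7.248
  O₂: 147.1 − 1.5(53.15) = 67.41
  N₂: 553.5 (inert)
  CO₂: 0 + 1(53.15) = 53.15
  H₂O: 0 + 2(53.15) = 106.3

53.2 mol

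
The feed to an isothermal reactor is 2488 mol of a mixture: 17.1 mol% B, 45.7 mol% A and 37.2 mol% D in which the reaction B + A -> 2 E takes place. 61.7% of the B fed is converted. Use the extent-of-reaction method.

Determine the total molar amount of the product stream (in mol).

2490 mol

B reacted = 0.617 × 425.4 = 262.5 mol; ν_B = −1, so ξ = 262.5/1 = 262.5 mol.
Outlet amounts (n = n₀ + ν ξ):
  B: 425.4 − 1(262.5) = 162.9
  A: 1137 − 1(262.5) = 874.5
  E: 0 + 2(262.5) = 525
  D: 925.5 (inert)
Total out = 162.9 + 874.5 + 525 + 925.5 = 2488 mol.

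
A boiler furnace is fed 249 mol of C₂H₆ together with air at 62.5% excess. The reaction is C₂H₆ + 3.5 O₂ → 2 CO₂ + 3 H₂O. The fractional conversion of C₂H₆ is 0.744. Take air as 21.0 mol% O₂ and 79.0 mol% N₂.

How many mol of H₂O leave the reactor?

556 mol

Stoichiometric O₂ = 3.5 × 249 = 871.5 mol; O₂ fed = 871.5 × 1.625 = 1416 mol.
N₂ fed = 1416 × 79/21 = 5328 mol.
Fuel reacted = 0.744 × 249 → ξ = 185.3 mol.
Outlet (n = n₀ + ν ξ):
  C₂H₆: 249 − 1(185.3) = 63.74
  O₂: 1416 − 3.5(185.3) = 767.8
  N₂: 5328 (inert)
  CO₂: 0 + 2(185.3) = 370.5
  H₂O: 0 + 3(185.3) = 555.8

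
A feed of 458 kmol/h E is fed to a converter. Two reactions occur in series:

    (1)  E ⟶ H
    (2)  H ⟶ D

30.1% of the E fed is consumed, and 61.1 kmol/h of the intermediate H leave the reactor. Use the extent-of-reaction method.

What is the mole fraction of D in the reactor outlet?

0.168

Conversion of E: E consumed = 1ξ₁ = 0.301 × 458 → ξ₁ = 137.9 kmol/h.
H balance: n_H = 0 + 1ξ₁ − 1ξ₂ = 61.1 → ξ₂ = (1·137.9 − 61.1)/1 = 76.76 kmol/h.
Outlet amounts (n = n₀ + Σ ν·ξ):
  E: 458 − 1(137.9) = 320.1
  H: 0 + 1(137.9) − 1(76.76) = 61.1
  D: 0 + 1(76.76) = 76.76
Total out = 458 kmol/h; y_D = 76.76 / 458 = 0.1676.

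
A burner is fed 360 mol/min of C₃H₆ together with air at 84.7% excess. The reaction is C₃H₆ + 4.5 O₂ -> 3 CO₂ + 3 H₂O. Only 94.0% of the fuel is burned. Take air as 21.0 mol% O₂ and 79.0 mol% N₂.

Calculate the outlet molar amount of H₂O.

1020 mol/min

Stoichiometric O₂ = 4.5 × 360 = 1620 mol/min; O₂ fed = 1620 × 1.847 = 2992 mol/min.
N₂ fed = 2992 × 79/21 = 11260 mol/min.
Fuel reacted = 0.94 × 360 → ξ = 338.4 mol/min.
Outlet (n = n₀ + ν ξ):
  C₃H₆: 360 − 1(338.4) = 21.6
  O₂: 2992 − 4.5(338.4) = 1469
  N₂: 11260 (inert)
  CO₂: 0 + 3(338.4) = 1015
  H₂O: 0 + 3(338.4) = 1015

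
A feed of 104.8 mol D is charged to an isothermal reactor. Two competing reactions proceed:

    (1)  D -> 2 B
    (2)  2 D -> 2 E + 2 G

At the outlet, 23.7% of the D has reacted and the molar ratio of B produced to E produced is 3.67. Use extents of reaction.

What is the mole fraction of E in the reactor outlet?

0.0676

Conversion of D: D consumed = 0.237 × 104.8 = 24.84 mol = 1ξ₁ + 2ξ₂.
Selectivity: 2ξ₁ / (2ξ₂) = 3.67 → ξ₁ = 3.67 ξ₂.
Substitute: (1·3.67 + 2) ξ₂ = 24.84 → ξ₂ = 4.381 mol, ξ₁ = 16.08 mol.
Outlet amounts (n = n₀ + Σ ν·ξ):
  D: 104.8 − 1(16.08) − 2(4.381) = 79.96
  B: 0 + 2(16.08) = 32.15
  E: 0 + 2(4.381) = 8.761
  G: 0 + 2(4.381) = 8.761
Total out = 129.6 mol; y_E = 8.761 / 129.6 = 0.06758.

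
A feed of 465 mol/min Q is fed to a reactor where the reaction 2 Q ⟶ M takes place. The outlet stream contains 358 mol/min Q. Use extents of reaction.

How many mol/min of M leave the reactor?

For Q: n = n₀ − 2ξ → 358 = 465 − 2ξ, giving ξ = 53.5 mol/min.
Outlet amounts (n = n₀ + ν ξ):
  Q: 465 − 2(53.5) = 358
  M: 0 + 1(53.5) = 53.5

53.5 mol/min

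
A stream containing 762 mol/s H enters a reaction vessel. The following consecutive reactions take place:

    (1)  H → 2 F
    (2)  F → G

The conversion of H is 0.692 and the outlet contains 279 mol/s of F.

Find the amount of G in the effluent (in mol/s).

Conversion of H: H consumed = 1ξ₁ = 0.692 × 762 → ξ₁ = 527.3 mol/s.
F balance: n_F = 0 + 2ξ₁ − 1ξ₂ = 279 → ξ₂ = (2·527.3 − 279)/1 = 775.6 mol/s.
Outlet amounts (n = n₀ + Σ ν·ξ):
  H: 762 − 1(527.3) = 234.7
  F: 0 + 2(527.3) − 1(775.6) = 279
  G: 0 + 1(775.6) = 775.6

776 mol/s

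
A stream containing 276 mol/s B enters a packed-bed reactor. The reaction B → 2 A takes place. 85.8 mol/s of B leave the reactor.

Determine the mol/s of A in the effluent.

380 mol/s

For B: n = n₀ − 1ξ → 85.8 = 276 − 1ξ, giving ξ = 190.2 mol/s.
Outlet amounts (n = n₀ + ν ξ):
  B: 276 − 1(190.2) = 85.8
  A: 0 + 2(190.2) = 380.4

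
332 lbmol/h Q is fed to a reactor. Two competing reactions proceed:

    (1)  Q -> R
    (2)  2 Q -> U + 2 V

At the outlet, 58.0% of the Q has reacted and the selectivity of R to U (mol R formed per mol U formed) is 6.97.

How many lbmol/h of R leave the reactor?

Conversion of Q: Q consumed = 0.58 × 332 = 192.6 lbmol/h = 1ξ₁ + 2ξ₂.
Selectivity: 1ξ₁ / (1ξ₂) = 6.97 → ξ₁ = 6.97 ξ₂.
Substitute: (1·6.97 + 2) ξ₂ = 192.6 → ξ₂ = 21.47 lbmol/h, ξ₁ = 149.6 lbmol/h.
Outlet amounts (n = n₀ + Σ ν·ξ):
  Q: 332 − 1(149.6) − 2(21.47) = 139.4
  R: 0 + 1(149.6) = 149.6
  U: 0 + 1(21.47) = 21.47
  V: 0 + 2(21.47) = 42.93

150 lbmol/h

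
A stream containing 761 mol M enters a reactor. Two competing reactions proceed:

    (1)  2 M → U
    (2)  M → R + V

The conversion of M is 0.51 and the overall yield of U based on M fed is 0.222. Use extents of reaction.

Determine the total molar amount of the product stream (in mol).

Yield of U: 1ξ₁ / 761 = 0.222 → ξ₁ = 168.9 mol.
Conversion of M: 2ξ₁ + 1ξ₂ = 0.51 × 761 = 388.1 → ξ₂ = 50.23 mol.
Outlet amounts (n = n₀ + Σ ν·ξ):
  M: 761 − 2(168.9) − 1(50.23) = 372.9
  U: 0 + 1(168.9) = 168.9
  R: 0 + 1(50.23) = 50.23
  V: 0 + 1(50.23) = 50.23
Total out = 372.9 + 168.9 + 50.23 + 50.23 = 642.3 mol.

642 mol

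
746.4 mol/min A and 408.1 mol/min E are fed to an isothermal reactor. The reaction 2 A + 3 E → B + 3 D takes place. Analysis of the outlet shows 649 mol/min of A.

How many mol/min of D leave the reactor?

146 mol/min

For A: n = n₀ − 2ξ → 649 = 746.4 − 2ξ, giving ξ = 48.7 mol/min.
Outlet amounts (n = n₀ + ν ξ):
  A: 746.4 − 2(48.7) = 649
  E: 408.1 − 3(48.7) = 262
  B: 0 + 1(48.7) = 48.7
  D: 0 + 3(48.7) = 146.1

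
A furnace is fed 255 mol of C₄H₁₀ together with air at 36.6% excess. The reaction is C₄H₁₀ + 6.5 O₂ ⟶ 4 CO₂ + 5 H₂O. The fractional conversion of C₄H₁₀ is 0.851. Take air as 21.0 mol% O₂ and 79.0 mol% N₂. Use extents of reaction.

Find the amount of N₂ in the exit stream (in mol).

8520 mol

Stoichiometric O₂ = 6.5 × 255 = 1658 mol; O₂ fed = 1658 × 1.366 = 2264 mol.
N₂ fed = 2264 × 79/21 = 8517 mol.
Fuel reacted = 0.851 × 255 → ξ = 217 mol.
Outlet (n = n₀ + ν ξ):
  C₄H₁₀: 255 − 1(217) = 38
  O₂: 2264 − 6.5(217) = 853.6
  N₂: 8517 (inert)
  CO₂: 0 + 4(217) = 868
  H₂O: 0 + 5(217) = 1085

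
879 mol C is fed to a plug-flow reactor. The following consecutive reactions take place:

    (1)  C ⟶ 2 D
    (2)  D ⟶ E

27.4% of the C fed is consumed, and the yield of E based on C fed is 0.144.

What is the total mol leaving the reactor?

1120 mol

Conversion of C: C consumed = 1ξ₁ = 0.274 × 879 → ξ₁ = 240.8 mol.
Yield of E: 1ξ₂ / 879 = 0.144 → ξ₂ = 126.6 mol.
Outlet amounts (n = n₀ + Σ ν·ξ):
  C: 879 − 1(240.8) = 638.2
  D: 0 + 2(240.8) − 1(126.6) = 355.1
  E: 0 + 1(126.6) = 126.6
Total out = 638.2 + 355.1 + 126.6 = 1120 mol.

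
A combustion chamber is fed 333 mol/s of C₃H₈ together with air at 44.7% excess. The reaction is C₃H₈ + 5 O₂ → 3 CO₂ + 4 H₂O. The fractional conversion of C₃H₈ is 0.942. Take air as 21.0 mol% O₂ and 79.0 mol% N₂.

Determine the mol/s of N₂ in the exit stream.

9060 mol/s

Stoichiometric O₂ = 5 × 333 = 1665 mol/s; O₂ fed = 1665 × 1.447 = 2409 mol/s.
N₂ fed = 2409 × 79/21 = 9063 mol/s.
Fuel reacted = 0.942 × 333 → ξ = 313.7 mol/s.
Outlet (n = n₀ + ν ξ):
  C₃H₈: 333 − 1(313.7) = 19.31
  O₂: 2409 − 5(313.7) = 840.8
  N₂: 9063 (inert)
  CO₂: 0 + 3(313.7) = 941.1
  H₂O: 0 + 4(313.7) = 1255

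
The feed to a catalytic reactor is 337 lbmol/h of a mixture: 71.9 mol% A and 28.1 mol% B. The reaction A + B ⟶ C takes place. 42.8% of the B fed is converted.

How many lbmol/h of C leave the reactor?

40.5 lbmol/h

B reacted = 0.428 × 94.7 = 40.53 lbmol/h; ν_B = −1, so ξ = 40.53/1 = 40.53 lbmol/h.
Outlet amounts (n = n₀ + ν ξ):
  A: 242.3 − 1(40.53) = 201.8
  B: 94.7 − 1(40.53) = 54.17
  C: 0 + 1(40.53) = 40.53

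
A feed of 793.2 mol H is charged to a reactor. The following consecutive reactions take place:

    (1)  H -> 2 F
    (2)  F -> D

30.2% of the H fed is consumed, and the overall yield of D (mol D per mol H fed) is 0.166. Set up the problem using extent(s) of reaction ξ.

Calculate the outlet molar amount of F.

347 mol

Conversion of H: H consumed = 1ξ₁ = 0.302 × 793.2 → ξ₁ = 239.5 mol.
Yield of D: 1ξ₂ / 793.2 = 0.166 → ξ₂ = 131.7 mol.
Outlet amounts (n = n₀ + Σ ν·ξ):
  H: 793.2 − 1(239.5) = 553.7
  F: 0 + 2(239.5) − 1(131.7) = 347.4
  D: 0 + 1(131.7) = 131.7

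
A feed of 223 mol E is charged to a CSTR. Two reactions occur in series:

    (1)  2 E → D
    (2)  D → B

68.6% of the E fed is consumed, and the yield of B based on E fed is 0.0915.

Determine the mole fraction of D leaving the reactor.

0.383

Conversion of E: E consumed = 2ξ₁ = 0.686 × 223 → ξ₁ = 76.49 mol.
Yield of B: 1ξ₂ / 223 = 0.0915 → ξ₂ = 20.4 mol.
Outlet amounts (n = n₀ + Σ ν·ξ):
  E: 223 − 2(76.49) = 70.02
  D: 0 + 1(76.49) − 1(20.4) = 56.08
  B: 0 + 1(20.4) = 20.4
Total out = 146.5 mol; y_D = 56.08 / 146.5 = 0.3828.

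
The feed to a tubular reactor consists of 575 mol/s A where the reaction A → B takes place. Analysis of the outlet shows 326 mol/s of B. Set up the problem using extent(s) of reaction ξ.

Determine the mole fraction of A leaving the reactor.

For B: n = n₀ + 1ξ → 326 = 0 + 1ξ, giving ξ = 326 mol/s.
Outlet amounts (n = n₀ + ν ξ):
  A: 575 − 1(326) = 249
  B: 0 + 1(326) = 326
Total out = 575 mol/s; y_A = 249 / 575 = 0.433.

0.433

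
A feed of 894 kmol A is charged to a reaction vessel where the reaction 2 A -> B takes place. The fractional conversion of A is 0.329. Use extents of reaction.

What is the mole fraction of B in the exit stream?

A reacted = 0.329 × 894 = 294.1 kmol; ν_A = −2, so ξ = 294.1/2 = 147.1 kmol.
Outlet amounts (n = n₀ + ν ξ):
  A: 894 − 2(147.1) = 599.9
  B: 0 + 1(147.1) = 147.1
Total out = 746.9 kmol; y_B = 147.1 / 746.9 = 0.1969.

0.197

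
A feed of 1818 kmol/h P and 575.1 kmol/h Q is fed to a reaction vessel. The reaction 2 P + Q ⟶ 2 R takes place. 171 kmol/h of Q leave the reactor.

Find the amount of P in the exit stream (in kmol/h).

For Q: n = n₀ − 1ξ → 171 = 575.1 − 1ξ, giving ξ = 404.1 kmol/h.
Outlet amounts (n = n₀ + ν ξ):
  P: 1818 − 2(404.1) = 1010
  Q: 575.1 − 1(404.1) = 171
  R: 0 + 2(404.1) = 808.2

1010 kmol/h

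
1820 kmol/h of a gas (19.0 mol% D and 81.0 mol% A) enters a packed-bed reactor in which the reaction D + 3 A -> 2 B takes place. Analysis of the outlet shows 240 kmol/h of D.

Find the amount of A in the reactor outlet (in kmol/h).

For D: n = n₀ − 1ξ → 240 = 345.8 − 1ξ, giving ξ = 105.8 kmol/h.
Outlet amounts (n = n₀ + ν ξ):
  D: 345.8 − 1(105.8) = 240
  A: 1474 − 3(105.8) = 1157
  B: 0 + 2(105.8) = 211.6

1160 kmol/h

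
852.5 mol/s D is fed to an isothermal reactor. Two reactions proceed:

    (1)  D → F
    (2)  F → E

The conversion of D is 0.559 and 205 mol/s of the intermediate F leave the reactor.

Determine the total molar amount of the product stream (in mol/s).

852 mol/s

Conversion of D: D consumed = 1ξ₁ = 0.559 × 852.5 → ξ₁ = 476.5 mol/s.
F balance: n_F = 0 + 1ξ₁ − 1ξ₂ = 205 → ξ₂ = (1·476.5 − 205)/1 = 271.5 mol/s.
Outlet amounts (n = n₀ + Σ ν·ξ):
  D: 852.5 − 1(476.5) = 376
  F: 0 + 1(476.5) − 1(271.5) = 205
  E: 0 + 1(271.5) = 271.5
Total out = 376 + 205 + 271.5 = 852.5 mol/s.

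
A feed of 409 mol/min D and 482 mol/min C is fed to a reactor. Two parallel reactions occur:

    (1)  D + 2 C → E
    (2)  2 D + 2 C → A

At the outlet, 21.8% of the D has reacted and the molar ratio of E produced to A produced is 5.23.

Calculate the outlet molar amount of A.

12.3 mol/min

Conversion of D: D consumed = 0.218 × 409 = 89.16 mol/min = 1ξ₁ + 2ξ₂.
Selectivity: 1ξ₁ / (1ξ₂) = 5.23 → ξ₁ = 5.23 ξ₂.
Substitute: (1·5.23 + 2) ξ₂ = 89.16 → ξ₂ = 12.33 mol/min, ξ₁ = 64.5 mol/min.
Outlet amounts (n = n₀ + Σ ν·ξ):
  D: 409 − 1(64.5) − 2(12.33) = 319.8
  C: 482 − 2(64.5) − 2(12.33) = 328.3
  E: 0 + 1(64.5) = 64.5
  A: 0 + 1(12.33) = 12.33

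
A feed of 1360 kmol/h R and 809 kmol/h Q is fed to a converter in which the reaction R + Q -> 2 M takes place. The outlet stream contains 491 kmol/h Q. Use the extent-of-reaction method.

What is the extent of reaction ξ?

For Q: n = n₀ − 1ξ → 491 = 809 − 1ξ, giving ξ = 318 kmol/h.
Outlet amounts (n = n₀ + ν ξ):
  R: 1360 − 1(318) = 1042
  Q: 809 − 1(318) = 491
  M: 0 + 2(318) = 636

ξ = 318 kmol/h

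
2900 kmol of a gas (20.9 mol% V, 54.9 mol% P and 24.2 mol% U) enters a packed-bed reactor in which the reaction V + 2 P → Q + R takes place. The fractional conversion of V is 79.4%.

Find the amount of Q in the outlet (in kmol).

V reacted = 0.794 × 606.1 = 481.2 kmol; ν_V = −1, so ξ = 481.2/1 = 481.2 kmol.
Outlet amounts (n = n₀ + ν ξ):
  V: 606.1 − 1(481.2) = 124.9
  P: 1592 − 2(481.2) = 629.6
  Q: 0 + 1(481.2) = 481.2
  R: 0 + 1(481.2) = 481.2
  U: 701.8 (inert)

481 kmol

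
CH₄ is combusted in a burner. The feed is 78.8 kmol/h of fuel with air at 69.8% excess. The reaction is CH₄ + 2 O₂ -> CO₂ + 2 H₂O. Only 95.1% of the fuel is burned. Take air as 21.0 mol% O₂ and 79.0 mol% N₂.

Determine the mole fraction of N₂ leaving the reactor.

0.744

Stoichiometric O₂ = 2 × 78.8 = 157.6 kmol/h; O₂ fed = 157.6 × 1.698 = 267.6 kmol/h.
N₂ fed = 267.6 × 79/21 = 1007 kmol/h.
Fuel reacted = 0.951 × 78.8 → ξ = 74.94 kmol/h.
Outlet (n = n₀ + ν ξ):
  CH₄: 78.8 − 1(74.94) = 3.861
  O₂: 267.6 − 2(74.94) = 117.7
  N₂: 1007 (inert)
  CO₂: 0 + 1(74.94) = 74.94
  H₂O: 0 + 2(74.94) = 149.9
Total out = 1353 kmol/h; y_N₂ = 1007 / 1353 = 0.744.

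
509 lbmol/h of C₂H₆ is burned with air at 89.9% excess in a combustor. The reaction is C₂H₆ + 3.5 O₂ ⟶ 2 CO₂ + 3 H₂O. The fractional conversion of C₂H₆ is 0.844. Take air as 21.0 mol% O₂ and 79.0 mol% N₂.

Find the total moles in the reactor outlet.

16800 lbmol/h

Stoichiometric O₂ = 3.5 × 509 = 1782 lbmol/h; O₂ fed = 1782 × 1.899 = 3383 lbmol/h.
N₂ fed = 3383 × 79/21 = 12730 lbmol/h.
Fuel reacted = 0.844 × 509 → ξ = 429.6 lbmol/h.
Outlet (n = n₀ + ν ξ):
  C₂H₆: 509 − 1(429.6) = 79.4
  O₂: 3383 − 3.5(429.6) = 1879
  N₂: 12730 (inert)
  CO₂: 0 + 2(429.6) = 859.2
  H₂O: 0 + 3(429.6) = 1289
Total out = 79.4 + 1879 + 12730 + 859.2 + 1289 = 16830 lbmol/h.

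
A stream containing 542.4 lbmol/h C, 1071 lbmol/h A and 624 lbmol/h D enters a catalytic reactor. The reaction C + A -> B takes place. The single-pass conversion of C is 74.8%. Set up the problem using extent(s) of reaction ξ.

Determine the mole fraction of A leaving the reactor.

C reacted = 0.748 × 542.4 = 405.7 lbmol/h; ν_C = −1, so ξ = 405.7/1 = 405.7 lbmol/h.
Outlet amounts (n = n₀ + ν ξ):
  C: 542.4 − 1(405.7) = 136.7
  A: 1071 − 1(405.7) = 665.3
  B: 0 + 1(405.7) = 405.7
  D: 624 (inert)
Total out = 1832 lbmol/h; y_A = 665.3 / 1832 = 0.3632.

0.363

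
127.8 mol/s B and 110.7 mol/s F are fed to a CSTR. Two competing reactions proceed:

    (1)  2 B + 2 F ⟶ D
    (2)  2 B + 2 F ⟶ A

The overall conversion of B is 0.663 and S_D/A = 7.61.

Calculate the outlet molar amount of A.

Conversion of B: B consumed = 0.663 × 127.8 = 84.73 mol/s = 2ξ₁ + 2ξ₂.
Selectivity: 1ξ₁ / (1ξ₂) = 7.61 → ξ₁ = 7.61 ξ₂.
Substitute: (2·7.61 + 2) ξ₂ = 84.73 → ξ₂ = 4.921 mol/s, ξ₁ = 37.45 mol/s.
Outlet amounts (n = n₀ + Σ ν·ξ):
  B: 127.8 − 2(37.45) − 2(4.921) = 43.07
  F: 110.7 − 2(37.45) − 2(4.921) = 25.97
  D: 0 + 1(37.45) = 37.45
  A: 0 + 1(4.921) = 4.921

4.92 mol/s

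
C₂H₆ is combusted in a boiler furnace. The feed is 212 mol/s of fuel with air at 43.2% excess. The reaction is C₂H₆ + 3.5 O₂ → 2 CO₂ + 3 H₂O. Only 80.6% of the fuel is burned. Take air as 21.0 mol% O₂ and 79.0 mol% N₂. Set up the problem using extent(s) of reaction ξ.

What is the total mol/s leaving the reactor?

5360 mol/s

Stoichiometric O₂ = 3.5 × 212 = 742 mol/s; O₂ fed = 742 × 1.432 = 1063 mol/s.
N₂ fed = 1063 × 79/21 = 3997 mol/s.
Fuel reacted = 0.806 × 212 → ξ = 170.9 mol/s.
Outlet (n = n₀ + ν ξ):
  C₂H₆: 212 − 1(170.9) = 41.13
  O₂: 1063 − 3.5(170.9) = 464.5
  N₂: 3997 (inert)
  CO₂: 0 + 2(170.9) = 341.7
  H₂O: 0 + 3(170.9) = 512.6
Total out = 41.13 + 464.5 + 3997 + 341.7 + 512.6 = 5357 mol/s.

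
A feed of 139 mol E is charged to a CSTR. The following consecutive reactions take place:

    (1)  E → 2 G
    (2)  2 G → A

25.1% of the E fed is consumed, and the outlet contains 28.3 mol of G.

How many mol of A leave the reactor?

Conversion of E: E consumed = 1ξ₁ = 0.251 × 139 → ξ₁ = 34.89 mol.
G balance: n_G = 0 + 2ξ₁ − 2ξ₂ = 28.3 → ξ₂ = (2·34.89 − 28.3)/2 = 20.74 mol.
Outlet amounts (n = n₀ + Σ ν·ξ):
  E: 139 − 1(34.89) = 104.1
  G: 0 + 2(34.89) − 2(20.74) = 28.3
  A: 0 + 1(20.74) = 20.74

20.7 mol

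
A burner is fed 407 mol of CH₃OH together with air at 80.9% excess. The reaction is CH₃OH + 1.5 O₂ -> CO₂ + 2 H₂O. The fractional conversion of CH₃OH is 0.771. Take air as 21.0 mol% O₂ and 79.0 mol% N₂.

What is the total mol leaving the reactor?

Stoichiometric O₂ = 1.5 × 407 = 610.5 mol; O₂ fed = 610.5 × 1.809 = 1104 mol.
N₂ fed = 1104 × 79/21 = 4155 mol.
Fuel reacted = 0.771 × 407 → ξ = 313.8 mol.
Outlet (n = n₀ + ν ξ):
  CH₃OH: 407 − 1(313.8) = 93.2
  O₂: 1104 − 1.5(313.8) = 633.7
  N₂: 4155 (inert)
  CO₂: 0 + 1(313.8) = 313.8
  H₂O: 0 + 2(313.8) = 627.6
Total out = 93.2 + 633.7 + 4155 + 313.8 + 627.6 = 5823 mol.

5820 mol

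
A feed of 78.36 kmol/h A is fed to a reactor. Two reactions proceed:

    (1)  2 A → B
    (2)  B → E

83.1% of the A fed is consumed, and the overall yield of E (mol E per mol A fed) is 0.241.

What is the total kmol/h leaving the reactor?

Conversion of A: A consumed = 2ξ₁ = 0.831 × 78.36 → ξ₁ = 32.56 kmol/h.
Yield of E: 1ξ₂ / 78.36 = 0.241 → ξ₂ = 18.88 kmol/h.
Outlet amounts (n = n₀ + Σ ν·ξ):
  A: 78.36 − 2(32.56) = 13.24
  B: 0 + 1(32.56) − 1(18.88) = 13.67
  E: 0 + 1(18.88) = 18.88
Total out = 13.24 + 13.67 + 18.88 = 45.8 kmol/h.

45.8 kmol/h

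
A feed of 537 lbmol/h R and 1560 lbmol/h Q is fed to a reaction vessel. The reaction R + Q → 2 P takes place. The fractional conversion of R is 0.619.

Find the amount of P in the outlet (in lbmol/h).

665 lbmol/h

R reacted = 0.619 × 537 = 332.4 lbmol/h; ν_R = −1, so ξ = 332.4/1 = 332.4 lbmol/h.
Outlet amounts (n = n₀ + ν ξ):
  R: 537 − 1(332.4) = 204.6
  Q: 1560 − 1(332.4) = 1228
  P: 0 + 2(332.4) = 664.8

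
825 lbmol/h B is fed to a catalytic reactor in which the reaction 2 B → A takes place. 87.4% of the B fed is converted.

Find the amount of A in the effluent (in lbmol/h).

B reacted = 0.874 × 825 = 721 lbmol/h; ν_B = −2, so ξ = 721/2 = 360.5 lbmol/h.
Outlet amounts (n = n₀ + ν ξ):
  B: 825 − 2(360.5) = 104
  A: 0 + 1(360.5) = 360.5

361 lbmol/h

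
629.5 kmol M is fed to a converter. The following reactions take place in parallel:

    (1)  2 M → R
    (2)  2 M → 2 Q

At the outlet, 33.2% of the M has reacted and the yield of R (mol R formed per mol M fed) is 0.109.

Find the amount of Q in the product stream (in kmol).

Yield of R: 1ξ₁ / 629.5 = 0.109 → ξ₁ = 68.62 kmol.
Conversion of M: 2ξ₁ + 2ξ₂ = 0.332 × 629.5 = 209 → ξ₂ = 35.88 kmol.
Outlet amounts (n = n₀ + Σ ν·ξ):
  M: 629.5 − 2(68.62) − 2(35.88) = 420.5
  R: 0 + 1(68.62) = 68.62
  Q: 0 + 2(35.88) = 71.76

71.8 kmol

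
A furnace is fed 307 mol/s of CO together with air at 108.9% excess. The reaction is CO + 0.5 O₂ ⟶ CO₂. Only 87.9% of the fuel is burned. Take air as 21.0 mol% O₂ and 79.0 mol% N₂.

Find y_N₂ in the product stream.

0.71

Stoichiometric O₂ = 0.5 × 307 = 153.5 mol/s; O₂ fed = 153.5 × 2.089 = 320.7 mol/s.
N₂ fed = 320.7 × 79/21 = 1206 mol/s.
Fuel reacted = 0.879 × 307 → ξ = 269.9 mol/s.
Outlet (n = n₀ + ν ξ):
  CO: 307 − 1(269.9) = 37.15
  O₂: 320.7 − 0.5(269.9) = 185.7
  N₂: 1206 (inert)
  CO₂: 0 + 1(269.9) = 269.9
Total out = 1699 mol/s; y_N₂ = 1206 / 1699 = 0.71.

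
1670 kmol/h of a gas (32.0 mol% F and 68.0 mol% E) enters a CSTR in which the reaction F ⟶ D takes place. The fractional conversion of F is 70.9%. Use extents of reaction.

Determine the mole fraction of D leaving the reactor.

0.227

F reacted = 0.709 × 534.4 = 378.9 kmol/h; ν_F = −1, so ξ = 378.9/1 = 378.9 kmol/h.
Outlet amounts (n = n₀ + ν ξ):
  F: 534.4 − 1(378.9) = 155.5
  D: 0 + 1(378.9) = 378.9
  E: 1136 (inert)
Total out = 1670 kmol/h; y_D = 378.9 / 1670 = 0.2269.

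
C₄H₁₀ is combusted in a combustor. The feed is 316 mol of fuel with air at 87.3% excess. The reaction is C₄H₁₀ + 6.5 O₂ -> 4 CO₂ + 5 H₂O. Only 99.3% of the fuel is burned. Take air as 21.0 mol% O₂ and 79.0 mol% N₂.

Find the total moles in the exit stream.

Stoichiometric O₂ = 6.5 × 316 = 2054 mol; O₂ fed = 2054 × 1.873 = 3847 mol.
N₂ fed = 3847 × 79/21 = 14470 mol.
Fuel reacted = 0.993 × 316 → ξ = 313.8 mol.
Outlet (n = n₀ + ν ξ):
  C₄H₁₀: 316 − 1(313.8) = 2.212
  O₂: 3847 − 6.5(313.8) = 1808
  N₂: 14470 (inert)
  CO₂: 0 + 4(313.8) = 1255
  H₂O: 0 + 5(313.8) = 1569
Total out = 2.212 + 1808 + 14470 + 1255 + 1569 = 19110 mol.

19100 mol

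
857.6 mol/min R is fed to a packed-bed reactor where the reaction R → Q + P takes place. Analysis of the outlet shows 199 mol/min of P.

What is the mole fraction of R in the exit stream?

0.623

For P: n = n₀ + 1ξ → 199 = 0 + 1ξ, giving ξ = 199 mol/min.
Outlet amounts (n = n₀ + ν ξ):
  R: 857.6 − 1(199) = 658.6
  Q: 0 + 1(199) = 199
  P: 0 + 1(199) = 199
Total out = 1057 mol/min; y_R = 658.6 / 1057 = 0.6233.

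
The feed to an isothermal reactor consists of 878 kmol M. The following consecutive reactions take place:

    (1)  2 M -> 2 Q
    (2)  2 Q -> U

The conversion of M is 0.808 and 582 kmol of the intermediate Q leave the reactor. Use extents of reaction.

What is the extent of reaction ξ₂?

Conversion of M: M consumed = 2ξ₁ = 0.808 × 878 → ξ₁ = 354.7 kmol.
Q balance: n_Q = 0 + 2ξ₁ − 2ξ₂ = 582 → ξ₂ = (2·354.7 − 582)/2 = 63.71 kmol.
Outlet amounts (n = n₀ + Σ ν·ξ):
  M: 878 − 2(354.7) = 168.6
  Q: 0 + 2(354.7) − 2(63.71) = 582
  U: 0 + 1(63.71) = 63.71

ξ₂ = 63.7 kmol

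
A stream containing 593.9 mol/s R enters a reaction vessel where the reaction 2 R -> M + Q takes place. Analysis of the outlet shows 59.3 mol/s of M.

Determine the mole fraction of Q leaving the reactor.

0.0998

For M: n = n₀ + 1ξ → 59.3 = 0 + 1ξ, giving ξ = 59.3 mol/s.
Outlet amounts (n = n₀ + ν ξ):
  R: 593.9 − 2(59.3) = 475.3
  M: 0 + 1(59.3) = 59.3
  Q: 0 + 1(59.3) = 59.3
Total out = 593.9 mol/s; y_Q = 59.3 / 593.9 = 0.09985.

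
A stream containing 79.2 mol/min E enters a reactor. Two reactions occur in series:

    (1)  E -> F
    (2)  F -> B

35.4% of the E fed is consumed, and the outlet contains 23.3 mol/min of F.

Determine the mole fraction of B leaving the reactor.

Conversion of E: E consumed = 1ξ₁ = 0.354 × 79.2 → ξ₁ = 28.04 mol/min.
F balance: n_F = 0 + 1ξ₁ − 1ξ₂ = 23.3 → ξ₂ = (1·28.04 − 23.3)/1 = 4.737 mol/min.
Outlet amounts (n = n₀ + Σ ν·ξ):
  E: 79.2 − 1(28.04) = 51.16
  F: 0 + 1(28.04) − 1(4.737) = 23.3
  B: 0 + 1(4.737) = 4.737
Total out = 79.2 mol/min; y_B = 4.737 / 79.2 = 0.05981.

0.0598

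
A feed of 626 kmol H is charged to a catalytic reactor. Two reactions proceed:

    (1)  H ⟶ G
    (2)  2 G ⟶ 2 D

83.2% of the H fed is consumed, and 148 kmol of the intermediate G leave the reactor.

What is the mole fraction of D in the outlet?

Conversion of H: H consumed = 1ξ₁ = 0.832 × 626 → ξ₁ = 520.8 kmol.
G balance: n_G = 0 + 1ξ₁ − 2ξ₂ = 148 → ξ₂ = (1·520.8 − 148)/2 = 186.4 kmol.
Outlet amounts (n = n₀ + Σ ν·ξ):
  H: 626 − 1(520.8) = 105.2
  G: 0 + 1(520.8) − 2(186.4) = 148
  D: 0 + 2(186.4) = 372.8
Total out = 626 kmol; y_D = 372.8 / 626 = 0.5956.

0.596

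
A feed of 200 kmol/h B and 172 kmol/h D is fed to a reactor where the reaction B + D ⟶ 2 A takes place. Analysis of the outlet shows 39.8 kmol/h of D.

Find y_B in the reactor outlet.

For D: n = n₀ − 1ξ → 39.8 = 172 − 1ξ, giving ξ = 132.2 kmol/h.
Outlet amounts (n = n₀ + ν ξ):
  B: 200 − 1(132.2) = 67.8
  D: 172 − 1(132.2) = 39.8
  A: 0 + 2(132.2) = 264.4
Total out = 372 kmol/h; y_B = 67.8 / 372 = 0.1823.

0.182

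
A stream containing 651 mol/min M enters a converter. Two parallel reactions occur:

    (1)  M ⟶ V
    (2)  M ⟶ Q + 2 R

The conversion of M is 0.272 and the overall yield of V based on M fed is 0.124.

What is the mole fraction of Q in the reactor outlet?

Yield of V: 1ξ₁ / 651 = 0.124 → ξ₁ = 80.72 mol/min.
Conversion of M: 1ξ₁ + 1ξ₂ = 0.272 × 651 = 177.1 → ξ₂ = 96.35 mol/min.
Outlet amounts (n = n₀ + Σ ν·ξ):
  M: 651 − 1(80.72) − 1(96.35) = 473.9
  V: 0 + 1(80.72) = 80.72
  Q: 0 + 1(96.35) = 96.35
  R: 0 + 2(96.35) = 192.7
Total out = 843.7 mol/min; y_Q = 96.35 / 843.7 = 0.1142.

0.114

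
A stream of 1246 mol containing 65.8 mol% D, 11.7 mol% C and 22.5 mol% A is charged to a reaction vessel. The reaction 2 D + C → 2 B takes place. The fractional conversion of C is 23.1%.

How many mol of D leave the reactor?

753 mol

C reacted = 0.231 × 145.8 = 33.68 mol; ν_C = −1, so ξ = 33.68/1 = 33.68 mol.
Outlet amounts (n = n₀ + ν ξ):
  D: 819.9 − 2(33.68) = 752.5
  C: 145.8 − 1(33.68) = 112.1
  B: 0 + 2(33.68) = 67.35
  A: 280.4 (inert)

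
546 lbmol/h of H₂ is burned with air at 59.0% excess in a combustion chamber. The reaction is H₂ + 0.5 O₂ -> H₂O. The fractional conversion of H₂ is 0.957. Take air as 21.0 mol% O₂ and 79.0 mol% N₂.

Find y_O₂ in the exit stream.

Stoichiometric O₂ = 0.5 × 546 = 273 lbmol/h; O₂ fed = 273 × 1.590 = 434.1 lbmol/h.
N₂ fed = 434.1 × 79/21 = 1633 lbmol/h.
Fuel reacted = 0.957 × 546 → ξ = 522.5 lbmol/h.
Outlet (n = n₀ + ν ξ):
  H₂: 546 − 1(522.5) = 23.48
  O₂: 434.1 − 0.5(522.5) = 172.8
  N₂: 1633 (inert)
  H₂O: 0 + 1(522.5) = 522.5
Total out = 2352 lbmol/h; y_O₂ = 172.8 / 2352 = 0.07348.

0.0735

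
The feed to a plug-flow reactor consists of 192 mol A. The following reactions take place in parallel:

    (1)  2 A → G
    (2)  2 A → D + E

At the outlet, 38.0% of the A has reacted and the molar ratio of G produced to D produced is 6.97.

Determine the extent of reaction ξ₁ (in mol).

ξ₁ = 31.9 mol

Conversion of A: A consumed = 0.38 × 192 = 72.96 mol = 2ξ₁ + 2ξ₂.
Selectivity: 1ξ₁ / (1ξ₂) = 6.97 → ξ₁ = 6.97 ξ₂.
Substitute: (2·6.97 + 2) ξ₂ = 72.96 → ξ₂ = 4.577 mol, ξ₁ = 31.9 mol.
Outlet amounts (n = n₀ + Σ ν·ξ):
  A: 192 − 2(31.9) − 2(4.577) = 119
  G: 0 + 1(31.9) = 31.9
  D: 0 + 1(4.577) = 4.577
  E: 0 + 1(4.577) = 4.577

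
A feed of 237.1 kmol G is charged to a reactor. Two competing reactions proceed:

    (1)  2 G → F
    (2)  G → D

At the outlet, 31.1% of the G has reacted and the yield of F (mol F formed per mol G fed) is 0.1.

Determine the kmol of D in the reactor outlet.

Yield of F: 1ξ₁ / 237.1 = 0.1 → ξ₁ = 23.71 kmol.
Conversion of G: 2ξ₁ + 1ξ₂ = 0.311 × 237.1 = 73.74 → ξ₂ = 26.32 kmol.
Outlet amounts (n = n₀ + Σ ν·ξ):
  G: 237.1 − 2(23.71) − 1(26.32) = 163.4
  F: 0 + 1(23.71) = 23.71
  D: 0 + 1(26.32) = 26.32

26.3 kmol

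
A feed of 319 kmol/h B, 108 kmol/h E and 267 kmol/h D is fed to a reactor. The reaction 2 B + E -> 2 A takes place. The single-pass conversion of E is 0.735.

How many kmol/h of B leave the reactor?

160 kmol/h

E reacted = 0.735 × 108 = 79.38 kmol/h; ν_E = −1, so ξ = 79.38/1 = 79.38 kmol/h.
Outlet amounts (n = n₀ + ν ξ):
  B: 319 − 2(79.38) = 160.2
  E: 108 − 1(79.38) = 28.62
  A: 0 + 2(79.38) = 158.8
  D: 267 (inert)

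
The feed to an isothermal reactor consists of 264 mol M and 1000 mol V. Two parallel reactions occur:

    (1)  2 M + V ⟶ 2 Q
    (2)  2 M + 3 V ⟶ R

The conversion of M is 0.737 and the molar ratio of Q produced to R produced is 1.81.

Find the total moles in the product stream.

1010 mol

Conversion of M: M consumed = 0.737 × 264 = 194.6 mol = 2ξ₁ + 2ξ₂.
Selectivity: 2ξ₁ / (1ξ₂) = 1.81 → ξ₁ = 0.905 ξ₂.
Substitute: (2·0.905 + 2) ξ₂ = 194.6 → ξ₂ = 51.07 mol, ξ₁ = 46.22 mol.
Outlet amounts (n = n₀ + Σ ν·ξ):
  M: 264 − 2(46.22) − 2(51.07) = 69.43
  V: 1000 − 1(46.22) − 3(51.07) = 800.6
  Q: 0 + 2(46.22) = 92.43
  R: 0 + 1(51.07) = 51.07
Total out = 69.43 + 800.6 + 92.43 + 51.07 = 1014 mol.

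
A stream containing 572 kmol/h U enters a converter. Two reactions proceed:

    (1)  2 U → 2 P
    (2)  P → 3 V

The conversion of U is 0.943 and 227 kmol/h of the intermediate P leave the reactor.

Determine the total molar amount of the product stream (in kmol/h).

Conversion of U: U consumed = 2ξ₁ = 0.943 × 572 → ξ₁ = 269.7 kmol/h.
P balance: n_P = 0 + 2ξ₁ − 1ξ₂ = 227 → ξ₂ = (2·269.7 − 227)/1 = 312.4 kmol/h.
Outlet amounts (n = n₀ + Σ ν·ξ):
  U: 572 − 2(269.7) = 32.6
  P: 0 + 2(269.7) − 1(312.4) = 227
  V: 0 + 3(312.4) = 937.2
Total out = 32.6 + 227 + 937.2 = 1197 kmol/h.

1200 kmol/h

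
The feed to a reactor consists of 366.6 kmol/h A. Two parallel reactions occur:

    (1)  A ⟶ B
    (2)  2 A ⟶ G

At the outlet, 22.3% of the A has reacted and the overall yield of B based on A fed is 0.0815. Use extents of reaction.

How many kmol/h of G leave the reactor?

25.9 kmol/h

Yield of B: 1ξ₁ / 366.6 = 0.0815 → ξ₁ = 29.88 kmol/h.
Conversion of A: 1ξ₁ + 2ξ₂ = 0.223 × 366.6 = 81.75 → ξ₂ = 25.94 kmol/h.
Outlet amounts (n = n₀ + Σ ν·ξ):
  A: 366.6 − 1(29.88) − 2(25.94) = 284.8
  B: 0 + 1(29.88) = 29.88
  G: 0 + 1(25.94) = 25.94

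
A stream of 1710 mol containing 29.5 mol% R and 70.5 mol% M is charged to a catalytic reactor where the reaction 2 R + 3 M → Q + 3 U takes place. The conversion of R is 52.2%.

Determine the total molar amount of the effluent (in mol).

1580 mol

R reacted = 0.522 × 504.4 = 263.3 mol; ν_R = −2, so ξ = 263.3/2 = 131.7 mol.
Outlet amounts (n = n₀ + ν ξ):
  R: 504.4 − 2(131.7) = 241.1
  M: 1206 − 3(131.7) = 810.6
  Q: 0 + 1(131.7) = 131.7
  U: 0 + 3(131.7) = 395
Total out = 241.1 + 810.6 + 131.7 + 395 = 1578 mol.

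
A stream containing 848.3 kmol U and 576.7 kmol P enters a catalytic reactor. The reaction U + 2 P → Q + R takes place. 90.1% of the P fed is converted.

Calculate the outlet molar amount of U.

588 kmol

P reacted = 0.901 × 576.7 = 519.6 kmol; ν_P = −2, so ξ = 519.6/2 = 259.8 kmol.
Outlet amounts (n = n₀ + ν ξ):
  U: 848.3 − 1(259.8) = 588.5
  P: 576.7 − 2(259.8) = 57.09
  Q: 0 + 1(259.8) = 259.8
  R: 0 + 1(259.8) = 259.8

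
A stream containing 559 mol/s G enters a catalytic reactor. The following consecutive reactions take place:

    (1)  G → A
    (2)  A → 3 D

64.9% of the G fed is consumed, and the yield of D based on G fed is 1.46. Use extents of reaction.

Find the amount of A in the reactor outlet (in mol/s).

90.7 mol/s

Conversion of G: G consumed = 1ξ₁ = 0.649 × 559 → ξ₁ = 362.8 mol/s.
Yield of D: 3ξ₂ / 559 = 1.46 → ξ₂ = 272 mol/s.
Outlet amounts (n = n₀ + Σ ν·ξ):
  G: 559 − 1(362.8) = 196.2
  A: 0 + 1(362.8) − 1(272) = 90.74
  D: 0 + 3(272) = 816.1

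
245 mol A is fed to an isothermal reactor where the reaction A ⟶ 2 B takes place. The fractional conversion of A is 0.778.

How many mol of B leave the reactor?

A reacted = 0.778 × 245 = 190.6 mol; ν_A = −1, so ξ = 190.6/1 = 190.6 mol.
Outlet amounts (n = n₀ + ν ξ):
  A: 245 − 1(190.6) = 54.39
  B: 0 + 2(190.6) = 381.2

381 mol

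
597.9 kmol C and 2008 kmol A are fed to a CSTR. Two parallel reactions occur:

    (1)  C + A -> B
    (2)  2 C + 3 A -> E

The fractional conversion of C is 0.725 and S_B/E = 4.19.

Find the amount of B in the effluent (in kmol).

Conversion of C: C consumed = 0.725 × 597.9 = 433.5 kmol = 1ξ₁ + 2ξ₂.
Selectivity: 1ξ₁ / (1ξ₂) = 4.19 → ξ₁ = 4.19 ξ₂.
Substitute: (1·4.19 + 2) ξ₂ = 433.5 → ξ₂ = 70.03 kmol, ξ₁ = 293.4 kmol.
Outlet amounts (n = n₀ + Σ ν·ξ):
  C: 597.9 − 1(293.4) − 2(70.03) = 164.4
  A: 2008 − 1(293.4) − 3(70.03) = 1504
  B: 0 + 1(293.4) = 293.4
  E: 0 + 1(70.03) = 70.03

293 kmol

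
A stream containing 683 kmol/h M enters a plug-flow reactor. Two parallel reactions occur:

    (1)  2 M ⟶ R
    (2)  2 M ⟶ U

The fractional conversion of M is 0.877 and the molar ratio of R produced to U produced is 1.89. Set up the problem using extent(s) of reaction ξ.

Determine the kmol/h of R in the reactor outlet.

Conversion of M: M consumed = 0.877 × 683 = 599 kmol/h = 2ξ₁ + 2ξ₂.
Selectivity: 1ξ₁ / (1ξ₂) = 1.89 → ξ₁ = 1.89 ξ₂.
Substitute: (2·1.89 + 2) ξ₂ = 599 → ξ₂ = 103.6 kmol/h, ξ₁ = 195.9 kmol/h.
Outlet amounts (n = n₀ + Σ ν·ξ):
  M: 683 − 2(195.9) − 2(103.6) = 84.01
  R: 0 + 1(195.9) = 195.9
  U: 0 + 1(103.6) = 103.6

196 kmol/h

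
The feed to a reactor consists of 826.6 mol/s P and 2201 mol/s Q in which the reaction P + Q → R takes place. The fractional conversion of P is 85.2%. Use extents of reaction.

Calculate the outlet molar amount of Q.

1500 mol/s

P reacted = 0.852 × 826.6 = 704.3 mol/s; ν_P = −1, so ξ = 704.3/1 = 704.3 mol/s.
Outlet amounts (n = n₀ + ν ξ):
  P: 826.6 − 1(704.3) = 122.3
  Q: 2201 − 1(704.3) = 1497
  R: 0 + 1(704.3) = 704.3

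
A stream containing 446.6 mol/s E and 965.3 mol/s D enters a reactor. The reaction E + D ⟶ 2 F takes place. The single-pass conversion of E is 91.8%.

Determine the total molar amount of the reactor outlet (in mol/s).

E reacted = 0.918 × 446.6 = 410 mol/s; ν_E = −1, so ξ = 410/1 = 410 mol/s.
Outlet amounts (n = n₀ + ν ξ):
  E: 446.6 − 1(410) = 36.62
  D: 965.3 − 1(410) = 555.3
  F: 0 + 2(410) = 820
Total out = 36.62 + 555.3 + 820 = 1412 mol/s.

1410 mol/s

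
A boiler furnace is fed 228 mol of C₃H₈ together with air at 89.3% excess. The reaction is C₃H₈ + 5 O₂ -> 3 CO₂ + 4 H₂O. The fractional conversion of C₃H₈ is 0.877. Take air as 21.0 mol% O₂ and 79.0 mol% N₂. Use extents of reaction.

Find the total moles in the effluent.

Stoichiometric O₂ = 5 × 228 = 1140 mol; O₂ fed = 1140 × 1.893 = 2158 mol.
N₂ fed = 2158 × 79/21 = 8118 mol.
Fuel reacted = 0.877 × 228 → ξ = 200 mol.
Outlet (n = n₀ + ν ξ):
  C₃H₈: 228 − 1(200) = 28.04
  O₂: 2158 − 5(200) = 1158
  N₂: 8118 (inert)
  CO₂: 0 + 3(200) = 599.9
  H₂O: 0 + 4(200) = 799.8
Total out = 28.04 + 1158 + 8118 + 599.9 + 799.8 = 10700 mol.

10700 mol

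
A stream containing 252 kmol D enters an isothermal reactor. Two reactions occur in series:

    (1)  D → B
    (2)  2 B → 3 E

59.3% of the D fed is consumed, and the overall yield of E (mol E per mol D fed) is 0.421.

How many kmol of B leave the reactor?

78.7 kmol

Conversion of D: D consumed = 1ξ₁ = 0.593 × 252 → ξ₁ = 149.4 kmol.
Yield of E: 3ξ₂ / 252 = 0.421 → ξ₂ = 35.36 kmol.
Outlet amounts (n = n₀ + Σ ν·ξ):
  D: 252 − 1(149.4) = 102.6
  B: 0 + 1(149.4) − 2(35.36) = 78.71
  E: 0 + 3(35.36) = 106.1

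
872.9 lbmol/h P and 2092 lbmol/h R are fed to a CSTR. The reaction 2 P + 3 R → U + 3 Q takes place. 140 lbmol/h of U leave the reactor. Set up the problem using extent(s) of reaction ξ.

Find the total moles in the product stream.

For U: n = n₀ + 1ξ → 140 = 0 + 1ξ, giving ξ = 140 lbmol/h.
Outlet amounts (n = n₀ + ν ξ):
  P: 872.9 − 2(140) = 592.9
  R: 2092 − 3(140) = 1672
  U: 0 + 1(140) = 140
  Q: 0 + 3(140) = 420
Total out = 592.9 + 1672 + 140 + 420 = 2825 lbmol/h.

2820 lbmol/h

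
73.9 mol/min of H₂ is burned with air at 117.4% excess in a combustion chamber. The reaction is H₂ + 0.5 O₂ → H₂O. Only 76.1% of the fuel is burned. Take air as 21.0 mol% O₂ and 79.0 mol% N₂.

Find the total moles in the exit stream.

428 mol/min

Stoichiometric O₂ = 0.5 × 73.9 = 36.95 mol/min; O₂ fed = 36.95 × 2.174 = 80.33 mol/min.
N₂ fed = 80.33 × 79/21 = 302.2 mol/min.
Fuel reacted = 0.761 × 73.9 → ξ = 56.24 mol/min.
Outlet (n = n₀ + ν ξ):
  H₂: 73.9 − 1(56.24) = 17.66
  O₂: 80.33 − 0.5(56.24) = 52.21
  N₂: 302.2 (inert)
  H₂O: 0 + 1(56.24) = 56.24
Total out = 17.66 + 52.21 + 302.2 + 56.24 = 428.3 mol/min.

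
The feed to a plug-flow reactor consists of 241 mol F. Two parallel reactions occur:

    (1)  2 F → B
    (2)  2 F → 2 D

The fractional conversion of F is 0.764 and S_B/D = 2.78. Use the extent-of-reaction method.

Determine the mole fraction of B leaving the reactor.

Conversion of F: F consumed = 0.764 × 241 = 184.1 mol = 2ξ₁ + 2ξ₂.
Selectivity: 1ξ₁ / (2ξ₂) = 2.78 → ξ₁ = 5.56 ξ₂.
Substitute: (2·5.56 + 2) ξ₂ = 184.1 → ξ₂ = 14.03 mol, ξ₁ = 78.03 mol.
Outlet amounts (n = n₀ + Σ ν·ξ):
  F: 241 − 2(78.03) − 2(14.03) = 56.88
  B: 0 + 1(78.03) = 78.03
  D: 0 + 2(14.03) = 28.07
Total out = 163 mol; y_B = 78.03 / 163 = 0.4788.

0.479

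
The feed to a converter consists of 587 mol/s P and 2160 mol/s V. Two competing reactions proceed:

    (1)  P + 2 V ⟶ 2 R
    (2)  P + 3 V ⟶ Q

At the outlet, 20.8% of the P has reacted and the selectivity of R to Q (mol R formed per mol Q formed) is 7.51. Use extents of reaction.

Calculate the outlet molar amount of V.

1890 mol/s

Conversion of P: P consumed = 0.208 × 587 = 122.1 mol/s = 1ξ₁ + 1ξ₂.
Selectivity: 2ξ₁ / (1ξ₂) = 7.51 → ξ₁ = 3.755 ξ₂.
Substitute: (1·3.755 + 1) ξ₂ = 122.1 → ξ₂ = 25.68 mol/s, ξ₁ = 96.42 mol/s.
Outlet amounts (n = n₀ + Σ ν·ξ):
  P: 587 − 1(96.42) − 1(25.68) = 464.9
  V: 2160 − 2(96.42) − 3(25.68) = 1890
  R: 0 + 2(96.42) = 192.8
  Q: 0 + 1(25.68) = 25.68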